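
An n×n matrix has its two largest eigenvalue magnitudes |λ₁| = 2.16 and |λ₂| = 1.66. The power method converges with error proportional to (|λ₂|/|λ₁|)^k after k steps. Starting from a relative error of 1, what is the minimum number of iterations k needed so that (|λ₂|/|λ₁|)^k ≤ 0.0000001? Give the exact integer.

62

|λ₂/λ₁| = 1.66/2.16 = 0.76852
Need k ≥ ln(0.0000001) / ln(0.76852) = -16.1181 / -0.2633 ≈ 61.218
Smallest integer k satisfying the bound: 62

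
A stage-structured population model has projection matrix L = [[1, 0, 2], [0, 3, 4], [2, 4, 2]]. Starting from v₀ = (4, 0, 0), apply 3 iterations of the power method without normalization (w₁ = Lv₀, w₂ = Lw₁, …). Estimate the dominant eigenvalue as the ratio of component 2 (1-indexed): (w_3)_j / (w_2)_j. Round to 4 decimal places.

λ ≈ 6.0000

w1 = Lv₀ = (1·4 + 0·0 + 2·0; 0·4 + 3·0 + 4·0; 2·4 + 4·0 + 2·0) = (4, 0, 8)
w2 = Lw1 = (1·4 + 0·0 + 2·8; 0·4 + 3·0 + 4·8; 2·4 + 4·0 + 2·8) = (20, 32, 24)
w3 = Lw2 = (68, 192, 216)
Ratio at component: 192 / 32 = 6.0000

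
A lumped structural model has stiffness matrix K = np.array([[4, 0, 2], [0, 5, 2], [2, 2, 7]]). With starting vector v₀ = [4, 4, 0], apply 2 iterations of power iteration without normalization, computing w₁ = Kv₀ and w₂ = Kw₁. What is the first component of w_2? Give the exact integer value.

w1 = Kv₀ = (4·4 + 0·4 + 2·0; 0·4 + 5·4 + 2·0; 2·4 + 2·4 + 7·0) = (16, 20, 16)
w2 = Kw1 = (4·16 + 0·20 + 2·16; 0·16 + 5·20 + 2·16; 2·16 + 2·20 + 7·16) = (96, 132, 184)
The requested component of w2 is 96.

96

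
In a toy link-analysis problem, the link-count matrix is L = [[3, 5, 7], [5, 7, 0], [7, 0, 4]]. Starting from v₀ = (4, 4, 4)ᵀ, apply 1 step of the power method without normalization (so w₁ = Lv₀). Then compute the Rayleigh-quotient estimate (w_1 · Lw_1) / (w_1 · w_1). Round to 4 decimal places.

w1 = Lv₀ = (3·4 + 5·4 + 7·4; 5·4 + 7·4 + 0·4; 7·4 + 0·4 + 4·4) = (60, 48, 44)
Lw1 = (728, 636, 596)
w1·Lw1 = 60·728 + 48·636 + 44·596 = 100432; w1·w1 = 60·60 + 48·48 + 44·44 = 7840
λ ≈ 100432/7840 = 12.8102

λ ≈ 12.8102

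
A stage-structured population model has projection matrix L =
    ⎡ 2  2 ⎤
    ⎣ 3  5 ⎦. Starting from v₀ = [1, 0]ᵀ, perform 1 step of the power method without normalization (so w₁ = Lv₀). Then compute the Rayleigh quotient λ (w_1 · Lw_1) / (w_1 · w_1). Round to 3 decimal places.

6.385

w1 = Lv₀ = (2·1 + 2·0; 3·1 + 5·0) = (2, 3)
Lw1 = (10, 21)
w1·Lw1 = 2·10 + 3·21 = 83; w1·w1 = 2·2 + 3·3 = 13
λ ≈ 83/13 = 6.385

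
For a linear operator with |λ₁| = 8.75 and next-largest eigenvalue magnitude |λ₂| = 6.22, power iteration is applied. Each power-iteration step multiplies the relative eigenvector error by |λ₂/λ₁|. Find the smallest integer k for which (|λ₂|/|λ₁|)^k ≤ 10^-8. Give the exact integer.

|λ₂/λ₁| = 6.22/8.75 = 0.71086
Need k ≥ ln(10^-8) / ln(0.71086) = -18.4207 / -0.3413 ≈ 53.975
Smallest integer k satisfying the bound: 54

54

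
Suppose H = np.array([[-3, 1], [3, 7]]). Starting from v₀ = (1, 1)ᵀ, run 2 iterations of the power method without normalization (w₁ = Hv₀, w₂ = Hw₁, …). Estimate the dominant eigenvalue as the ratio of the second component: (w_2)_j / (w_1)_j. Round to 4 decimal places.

w1 = Hv₀ = ((-3)·1 + 1·1; 3·1 + 7·1) = (-2, 10)
w2 = Hw1 = ((-3)·(-2) + 1·10; 3·(-2) + 7·10) = (16, 64)
Ratio at component: 64 / 10 = 6.4000

6.4000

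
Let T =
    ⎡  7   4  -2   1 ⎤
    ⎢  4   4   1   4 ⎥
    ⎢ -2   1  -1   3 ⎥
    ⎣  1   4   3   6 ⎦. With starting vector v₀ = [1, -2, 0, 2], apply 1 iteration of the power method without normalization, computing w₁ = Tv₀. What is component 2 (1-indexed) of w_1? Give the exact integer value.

4

w1 = Tv₀ = (1, 4, 2, 5)
The requested component of w1 is 4.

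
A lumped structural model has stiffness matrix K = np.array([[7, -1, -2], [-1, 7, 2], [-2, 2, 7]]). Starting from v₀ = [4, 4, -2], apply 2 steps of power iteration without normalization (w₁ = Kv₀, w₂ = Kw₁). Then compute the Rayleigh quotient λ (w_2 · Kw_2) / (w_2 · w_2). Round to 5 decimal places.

7.33158

w1 = Kv₀ = (7·4 + (-1)·4 + (-2)·(-2); (-1)·4 + 7·4 + 2·(-2); (-2)·4 + 2·4 + 7·(-2)) = (28, 20, -14)
w2 = Kw1 = (7·28 + (-1)·20 + (-2)·(-14); (-1)·28 + 7·20 + 2·(-14); (-2)·28 + 2·20 + 7·(-14)) = (204, 84, -114)
Kw2 = (1572, 156, -1038)
w2·Kw2 = 204·1572 + 84·156 + (-114)·(-1038) = 452124; w2·w2 = 204·204 + 84·84 + (-114)·(-114) = 61668
λ ≈ 452124/61668 = 7.33158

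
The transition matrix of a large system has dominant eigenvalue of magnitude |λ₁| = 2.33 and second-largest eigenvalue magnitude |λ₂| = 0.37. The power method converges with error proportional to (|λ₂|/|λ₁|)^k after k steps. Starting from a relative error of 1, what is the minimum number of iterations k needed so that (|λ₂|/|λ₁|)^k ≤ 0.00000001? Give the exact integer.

|λ₂/λ₁| = 0.37/2.33 = 0.15880
Need k ≥ ln(0.00000001) / ln(0.15880) = -18.4207 / -1.8401 ≈ 10.011
Smallest integer k satisfying the bound: 11

11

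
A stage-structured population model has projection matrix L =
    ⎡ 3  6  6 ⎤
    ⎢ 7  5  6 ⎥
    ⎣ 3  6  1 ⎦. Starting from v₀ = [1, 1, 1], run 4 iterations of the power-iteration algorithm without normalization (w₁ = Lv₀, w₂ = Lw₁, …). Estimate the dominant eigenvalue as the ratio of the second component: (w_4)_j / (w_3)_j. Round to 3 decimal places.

w1 = Lv₀ = (15, 18, 10)
w2 = Lw1 = (213, 255, 163)
w3 = Lw2 = (3147, 3744, 2332)
w4 = Lw3 = (45897, 54741, 34237)
Ratio at component: 54741 / 3744 = 14.621

λ ≈ 14.621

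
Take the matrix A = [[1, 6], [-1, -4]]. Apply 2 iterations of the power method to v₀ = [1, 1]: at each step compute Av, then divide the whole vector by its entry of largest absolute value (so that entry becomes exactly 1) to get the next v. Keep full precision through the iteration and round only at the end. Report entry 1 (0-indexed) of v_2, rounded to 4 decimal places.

-0.5652

Av0 = (7.00000, -5.00000); divide by 7.00000 → v1 = (1.00000, -0.71429)
Av1 = (-3.28571, 1.85714); divide by -3.28571 → v2 = (1.00000, -0.56522)
Requested entry of v2: 13/-23 = -0.5652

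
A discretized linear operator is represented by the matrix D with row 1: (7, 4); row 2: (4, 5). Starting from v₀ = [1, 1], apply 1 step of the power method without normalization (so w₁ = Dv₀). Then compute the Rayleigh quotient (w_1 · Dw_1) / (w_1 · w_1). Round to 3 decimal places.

w1 = Dv₀ = (7·1 + 4·1; 4·1 + 5·1) = (11, 9)
Dw1 = (113, 89)
w1·Dw1 = 11·113 + 9·89 = 2044; w1·w1 = 11·11 + 9·9 = 202
λ ≈ 2044/202 = 10.119

λ ≈ 10.119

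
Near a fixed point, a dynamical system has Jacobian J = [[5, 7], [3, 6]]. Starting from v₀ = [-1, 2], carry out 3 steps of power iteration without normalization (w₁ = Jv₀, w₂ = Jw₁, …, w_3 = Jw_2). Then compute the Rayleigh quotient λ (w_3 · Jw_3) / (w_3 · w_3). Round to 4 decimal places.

λ ≈ 10.1143

w1 = Jv₀ = (5·(-1) + 7·2; 3·(-1) + 6·2) = (9, 9)
w2 = Jw1 = (5·9 + 7·9; 3·9 + 6·9) = (108, 81)
w3 = Jw2 = (1107, 810)
Jw3 = (11205, 8181)
w3·Jw3 = 1107·11205 + 810·8181 = 19030545; w3·w3 = 1107·1107 + 810·810 = 1881549
λ ≈ 19030545/1881549 = 10.1143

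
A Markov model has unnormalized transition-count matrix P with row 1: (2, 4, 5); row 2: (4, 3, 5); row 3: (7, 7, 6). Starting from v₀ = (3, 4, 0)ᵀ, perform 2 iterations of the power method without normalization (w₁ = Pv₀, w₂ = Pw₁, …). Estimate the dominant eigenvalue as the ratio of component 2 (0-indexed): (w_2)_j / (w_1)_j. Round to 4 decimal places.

λ ≈ 12.5714

w1 = Pv₀ = (2·3 + 4·4 + 5·0; 4·3 + 3·4 + 5·0; 7·3 + 7·4 + 6·0) = (22, 24, 49)
w2 = Pw1 = (2·22 + 4·24 + 5·49; 4·22 + 3·24 + 5·49; 7·22 + 7·24 + 6·49) = (385, 405, 616)
Ratio at component: 616 / 49 = 12.5714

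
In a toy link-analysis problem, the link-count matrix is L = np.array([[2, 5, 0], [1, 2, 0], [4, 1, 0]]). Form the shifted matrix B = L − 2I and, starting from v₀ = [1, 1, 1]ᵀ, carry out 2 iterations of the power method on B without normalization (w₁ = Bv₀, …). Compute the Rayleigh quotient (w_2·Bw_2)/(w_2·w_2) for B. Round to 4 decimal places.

μ ≈ 0.2727

B = L − 2I has rows (0, 5, 0); (1, 0, 0); (4, 1, -2)
w1 = Bv₀ = (0·1 + 5·1 + 0·1; 1·1 + 0·1 + 0·1; 4·1 + 1·1 + (-2)·1) = (5, 1, 3)
w2 = Bw1 = (0·5 + 5·1 + 0·3; 1·5 + 0·1 + 0·3; 4·5 + 1·1 + (-2)·3) = (5, 5, 15)
Bw2 = (25, 5, -5)
w2·Bw2 = 75; w2·w2 = 275; μ ≈ 75/275 = 0.2727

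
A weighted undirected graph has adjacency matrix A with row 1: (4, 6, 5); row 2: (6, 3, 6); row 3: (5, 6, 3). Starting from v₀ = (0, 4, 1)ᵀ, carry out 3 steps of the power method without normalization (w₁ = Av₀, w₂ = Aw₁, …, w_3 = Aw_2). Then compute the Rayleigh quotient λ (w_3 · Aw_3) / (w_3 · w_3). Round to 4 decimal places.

14.6782

w1 = Av₀ = (4·0 + 6·4 + 5·1; 6·0 + 3·4 + 6·1; 5·0 + 6·4 + 3·1) = (29, 18, 27)
w2 = Aw1 = (4·29 + 6·18 + 5·27; 6·29 + 3·18 + 6·27; 5·29 + 6·18 + 3·27) = (359, 390, 334)
w3 = Aw2 = (5446, 5328, 5137)
Aw3 = (79437, 79482, 74609)
w3·Aw3 = 5446·79437 + 5328·79482 + 5137·74609 = 1239360431; w3·w3 = 5446·5446 + 5328·5328 + 5137·5137 = 84435269
λ ≈ 1239360431/84435269 = 14.6782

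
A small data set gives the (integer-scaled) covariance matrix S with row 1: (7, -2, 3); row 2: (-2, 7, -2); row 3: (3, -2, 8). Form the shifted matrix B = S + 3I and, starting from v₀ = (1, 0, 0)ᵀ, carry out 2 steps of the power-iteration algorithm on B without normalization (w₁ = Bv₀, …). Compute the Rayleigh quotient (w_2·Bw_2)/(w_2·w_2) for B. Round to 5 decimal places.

B = S + 3I has rows (10, -2, 3); (-2, 10, -2); (3, -2, 11)
w1 = Bv₀ = (10·1 + (-2)·0 + 3·0; (-2)·1 + 10·0 + (-2)·0; 3·1 + (-2)·0 + 11·0) = (10, -2, 3)
w2 = Bw1 = (10·10 + (-2)·(-2) + 3·3; (-2)·10 + 10·(-2) + (-2)·3; 3·10 + (-2)·(-2) + 11·3) = (113, -46, 67)
Bw2 = (1423, -820, 1168)
w2·Bw2 = 276775; w2·w2 = 19374; μ ≈ 276775/19374 = 14.28590

14.28590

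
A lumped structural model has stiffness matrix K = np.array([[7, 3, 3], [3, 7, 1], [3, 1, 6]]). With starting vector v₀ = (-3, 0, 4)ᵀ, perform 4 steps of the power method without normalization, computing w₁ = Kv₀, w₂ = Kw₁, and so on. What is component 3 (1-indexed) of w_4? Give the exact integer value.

248

w1 = Kv₀ = (7·(-3) + 3·0 + 3·4; 3·(-3) + 7·0 + 1·4; 3·(-3) + 1·0 + 6·4) = (-9, -5, 15)
w2 = Kw1 = (7·(-9) + 3·(-5) + 3·15; 3·(-9) + 7·(-5) + 1·15; 3·(-9) + 1·(-5) + 6·15) = (-33, -47, 58)
w3 = Kw2 = (-198, -370, 202)
w4 = Kw3 = (-1890, -2982, 248)
The requested component of w4 is 248.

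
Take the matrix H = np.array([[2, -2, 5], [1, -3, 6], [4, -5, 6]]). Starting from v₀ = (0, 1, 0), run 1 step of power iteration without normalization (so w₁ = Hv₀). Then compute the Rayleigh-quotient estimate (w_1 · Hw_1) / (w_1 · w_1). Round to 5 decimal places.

λ ≈ 6.05263

w1 = Hv₀ = (-2, -3, -5)
Hw1 = (-23, -23, -23)
w1·Hw1 = (-2)·(-23) + (-3)·(-23) + (-5)·(-23) = 230; w1·w1 = (-2)·(-2) + (-3)·(-3) + (-5)·(-5) = 38
λ ≈ 230/38 = 6.05263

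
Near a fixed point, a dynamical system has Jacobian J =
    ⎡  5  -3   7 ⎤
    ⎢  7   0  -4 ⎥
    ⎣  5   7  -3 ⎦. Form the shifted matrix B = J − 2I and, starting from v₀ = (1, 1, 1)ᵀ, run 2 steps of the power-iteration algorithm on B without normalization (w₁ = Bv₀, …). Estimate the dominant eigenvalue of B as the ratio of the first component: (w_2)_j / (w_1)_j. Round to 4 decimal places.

μ ≈ 9.5714

B = J − 2I has rows (3, -3, 7); (7, -2, -4); (5, 7, -5)
w1 = Bv₀ = (7, 1, 7)
w2 = Bw1 = (67, 19, 7)
Ratio: 67/7 = 9.5714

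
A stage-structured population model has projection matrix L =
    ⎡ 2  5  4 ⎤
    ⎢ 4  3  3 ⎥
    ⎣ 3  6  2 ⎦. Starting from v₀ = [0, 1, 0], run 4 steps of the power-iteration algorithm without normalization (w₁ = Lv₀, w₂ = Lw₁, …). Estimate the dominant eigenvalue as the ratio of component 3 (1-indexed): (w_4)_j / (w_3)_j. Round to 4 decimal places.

w1 = Lv₀ = (5, 3, 6)
w2 = Lw1 = (49, 47, 45)
w3 = Lw2 = (513, 472, 519)
w4 = Lw3 = (5462, 5025, 5409)
Ratio at component: 5409 / 519 = 10.4220

10.4220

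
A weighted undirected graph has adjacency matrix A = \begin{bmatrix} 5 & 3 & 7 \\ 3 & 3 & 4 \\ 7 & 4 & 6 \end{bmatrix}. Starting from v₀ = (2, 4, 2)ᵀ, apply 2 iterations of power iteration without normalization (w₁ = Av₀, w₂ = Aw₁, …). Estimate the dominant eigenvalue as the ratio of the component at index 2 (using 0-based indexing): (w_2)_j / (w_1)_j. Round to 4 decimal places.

w1 = Av₀ = (5·2 + 3·4 + 7·2; 3·2 + 3·4 + 4·2; 7·2 + 4·4 + 6·2) = (36, 26, 42)
w2 = Aw1 = (5·36 + 3·26 + 7·42; 3·36 + 3·26 + 4·42; 7·36 + 4·26 + 6·42) = (552, 354, 608)
Ratio at component: 608 / 42 = 14.4762

λ ≈ 14.4762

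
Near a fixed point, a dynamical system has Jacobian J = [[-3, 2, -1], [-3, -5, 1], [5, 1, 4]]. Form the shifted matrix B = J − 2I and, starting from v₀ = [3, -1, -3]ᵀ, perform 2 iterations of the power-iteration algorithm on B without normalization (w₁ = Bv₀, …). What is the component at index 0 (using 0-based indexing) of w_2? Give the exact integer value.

52

B = J − 2I has rows (-5, 2, -1); (-3, -7, 1); (5, 1, 2)
w1 = Bv₀ = ((-5)·3 + 2·(-1) + (-1)·(-3); (-3)·3 + (-7)·(-1) + 1·(-3); 5·3 + 1·(-1) + 2·(-3)) = (-14, -5, 8)
w2 = Bw1 = ((-5)·(-14) + 2·(-5) + (-1)·8; (-3)·(-14) + (-7)·(-5) + 1·8; 5·(-14) + 1·(-5) + 2·8) = (52, 85, -59)
Requested component of w2: 52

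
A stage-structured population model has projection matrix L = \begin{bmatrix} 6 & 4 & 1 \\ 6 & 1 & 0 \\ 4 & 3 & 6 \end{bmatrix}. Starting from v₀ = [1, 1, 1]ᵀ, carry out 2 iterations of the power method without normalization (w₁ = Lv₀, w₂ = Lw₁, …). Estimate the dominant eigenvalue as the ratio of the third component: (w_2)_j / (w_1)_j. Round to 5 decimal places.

w1 = Lv₀ = (6·1 + 4·1 + 1·1; 6·1 + 1·1 + 0·1; 4·1 + 3·1 + 6·1) = (11, 7, 13)
w2 = Lw1 = (6·11 + 4·7 + 1·13; 6·11 + 1·7 + 0·13; 4·11 + 3·7 + 6·13) = (107, 73, 143)
Ratio at component: 143 / 13 = 11.00000

11.00000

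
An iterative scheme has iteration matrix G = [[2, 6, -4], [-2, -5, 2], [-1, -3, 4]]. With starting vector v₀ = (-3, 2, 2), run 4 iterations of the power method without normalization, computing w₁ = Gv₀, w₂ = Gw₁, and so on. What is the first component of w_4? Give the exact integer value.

-252

w1 = Gv₀ = (-2, 0, 5)
w2 = Gw1 = (-24, 14, 22)
w3 = Gw2 = (-52, 22, 70)
w4 = Gw3 = (-252, 134, 266)
The requested component of w4 is -252.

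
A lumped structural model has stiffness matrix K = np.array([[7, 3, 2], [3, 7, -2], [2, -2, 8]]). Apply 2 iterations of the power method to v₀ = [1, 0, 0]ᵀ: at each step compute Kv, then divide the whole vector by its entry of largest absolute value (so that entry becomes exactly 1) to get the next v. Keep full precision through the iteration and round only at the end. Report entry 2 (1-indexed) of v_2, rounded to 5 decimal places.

Kv0 = (7.000000, 3.000000, 2.000000); divide by 7.000000 → v1 = (1.000000, 0.428571, 0.285714)
Kv1 = (8.857143, 5.428571, 3.428571); divide by 8.857143 → v2 = (1.000000, 0.612903, 0.387097)
Requested entry of v2: 38/62 = 0.61290

0.61290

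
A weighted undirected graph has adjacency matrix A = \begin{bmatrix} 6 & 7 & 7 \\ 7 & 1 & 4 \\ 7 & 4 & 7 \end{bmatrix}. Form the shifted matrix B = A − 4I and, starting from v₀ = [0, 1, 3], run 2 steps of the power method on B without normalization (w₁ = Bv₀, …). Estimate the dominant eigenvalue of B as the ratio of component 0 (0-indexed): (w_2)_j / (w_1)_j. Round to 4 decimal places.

7.5000

B = A − 4I has rows (2, 7, 7); (7, -3, 4); (7, 4, 3)
w1 = Bv₀ = (2·0 + 7·1 + 7·3; 7·0 + (-3)·1 + 4·3; 7·0 + 4·1 + 3·3) = (28, 9, 13)
w2 = Bw1 = (2·28 + 7·9 + 7·13; 7·28 + (-3)·9 + 4·13; 7·28 + 4·9 + 3·13) = (210, 221, 271)
Ratio: 210/28 = 7.5000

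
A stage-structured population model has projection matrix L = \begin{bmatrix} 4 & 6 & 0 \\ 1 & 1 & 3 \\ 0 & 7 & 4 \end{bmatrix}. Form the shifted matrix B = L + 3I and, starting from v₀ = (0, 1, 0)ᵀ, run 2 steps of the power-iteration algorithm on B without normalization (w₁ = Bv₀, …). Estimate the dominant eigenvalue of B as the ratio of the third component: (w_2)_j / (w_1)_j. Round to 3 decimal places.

μ ≈ 11.000

B = L + 3I has rows (7, 6, 0); (1, 4, 3); (0, 7, 7)
w1 = Bv₀ = (6, 4, 7)
w2 = Bw1 = (66, 43, 77)
Ratio: 77/7 = 11.000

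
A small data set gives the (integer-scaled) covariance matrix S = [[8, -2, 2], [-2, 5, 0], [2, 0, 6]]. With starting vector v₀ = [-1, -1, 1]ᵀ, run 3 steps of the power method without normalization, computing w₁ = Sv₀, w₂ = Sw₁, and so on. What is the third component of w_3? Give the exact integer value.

60

w1 = Sv₀ = (8·(-1) + (-2)·(-1) + 2·1; (-2)·(-1) + 5·(-1) + 0·1; 2·(-1) + 0·(-1) + 6·1) = (-4, -3, 4)
w2 = Sw1 = (8·(-4) + (-2)·(-3) + 2·4; (-2)·(-4) + 5·(-3) + 0·4; 2·(-4) + 0·(-3) + 6·4) = (-18, -7, 16)
w3 = Sw2 = (-98, 1, 60)
The requested component of w3 is 60.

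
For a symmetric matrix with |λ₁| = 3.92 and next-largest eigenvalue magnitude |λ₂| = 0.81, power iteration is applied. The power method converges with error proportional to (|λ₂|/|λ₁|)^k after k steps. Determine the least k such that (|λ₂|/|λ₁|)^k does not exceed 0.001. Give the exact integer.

5

|λ₂/λ₁| = 0.81/3.92 = 0.20663
Need k ≥ ln(0.001) / ln(0.20663) = -6.9078 / -1.5768 ≈ 4.381
Smallest integer k satisfying the bound: 5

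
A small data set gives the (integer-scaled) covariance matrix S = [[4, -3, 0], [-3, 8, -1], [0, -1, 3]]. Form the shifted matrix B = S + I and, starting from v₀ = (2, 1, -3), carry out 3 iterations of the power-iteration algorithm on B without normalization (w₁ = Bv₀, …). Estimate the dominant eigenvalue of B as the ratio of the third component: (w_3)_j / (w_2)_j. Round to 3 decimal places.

μ ≈ 4.793

B = S + I has rows (5, -3, 0); (-3, 9, -1); (0, -1, 4)
w1 = Bv₀ = (5·2 + (-3)·1 + 0·(-3); (-3)·2 + 9·1 + (-1)·(-3); 0·2 + (-1)·1 + 4·(-3)) = (7, 6, -13)
w2 = Bw1 = (5·7 + (-3)·6 + 0·(-13); (-3)·7 + 9·6 + (-1)·(-13); 0·7 + (-1)·6 + 4·(-13)) = (17, 46, -58)
w3 = Bw2 = (-53, 421, -278)
Ratio: -278/-58 = 4.793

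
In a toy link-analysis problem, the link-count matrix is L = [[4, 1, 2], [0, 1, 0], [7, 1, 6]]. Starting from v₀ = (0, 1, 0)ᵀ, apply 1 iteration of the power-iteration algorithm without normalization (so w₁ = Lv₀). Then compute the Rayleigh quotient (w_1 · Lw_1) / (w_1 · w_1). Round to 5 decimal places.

λ ≈ 7.33333

w1 = Lv₀ = (1, 1, 1)
Lw1 = (7, 1, 14)
w1·Lw1 = 1·7 + 1·1 + 1·14 = 22; w1·w1 = 1·1 + 1·1 + 1·1 = 3
λ ≈ 22/3 = 7.33333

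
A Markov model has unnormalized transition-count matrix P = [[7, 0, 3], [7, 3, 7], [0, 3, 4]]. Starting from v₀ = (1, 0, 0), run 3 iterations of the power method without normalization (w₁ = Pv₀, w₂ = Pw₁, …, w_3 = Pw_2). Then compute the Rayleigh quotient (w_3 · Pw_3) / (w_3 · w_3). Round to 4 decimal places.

9.9492

w1 = Pv₀ = (7·1 + 0·0 + 3·0; 7·1 + 3·0 + 7·0; 0·1 + 3·0 + 4·0) = (7, 7, 0)
w2 = Pw1 = (7·7 + 0·7 + 3·0; 7·7 + 3·7 + 7·0; 0·7 + 3·7 + 4·0) = (49, 70, 21)
w3 = Pw2 = (406, 700, 294)
Pw3 = (3724, 7000, 3276)
w3·Pw3 = 406·3724 + 700·7000 + 294·3276 = 7375088; w3·w3 = 406·406 + 700·700 + 294·294 = 741272
λ ≈ 7375088/741272 = 9.9492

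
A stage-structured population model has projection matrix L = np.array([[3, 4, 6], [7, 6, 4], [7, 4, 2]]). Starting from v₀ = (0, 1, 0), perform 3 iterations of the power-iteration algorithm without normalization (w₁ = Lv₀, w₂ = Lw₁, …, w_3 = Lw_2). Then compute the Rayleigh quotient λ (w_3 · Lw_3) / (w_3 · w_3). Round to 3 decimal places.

14.300

w1 = Lv₀ = (3·0 + 4·1 + 6·0; 7·0 + 6·1 + 4·0; 7·0 + 4·1 + 2·0) = (4, 6, 4)
w2 = Lw1 = (3·4 + 4·6 + 6·4; 7·4 + 6·6 + 4·4; 7·4 + 4·6 + 2·4) = (60, 80, 60)
w3 = Lw2 = (860, 1140, 860)
Lw3 = (12300, 16300, 12300)
w3·Lw3 = 860·12300 + 1140·16300 + 860·12300 = 39738000; w3·w3 = 860·860 + 1140·1140 + 860·860 = 2778800
λ ≈ 39738000/2778800 = 14.300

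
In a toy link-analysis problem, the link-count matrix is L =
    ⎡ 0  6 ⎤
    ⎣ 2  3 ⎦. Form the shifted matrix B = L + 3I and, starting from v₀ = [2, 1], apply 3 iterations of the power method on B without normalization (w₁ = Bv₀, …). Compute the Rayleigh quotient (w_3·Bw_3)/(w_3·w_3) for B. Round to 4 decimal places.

B = L + 3I has rows (3, 6); (2, 6)
w1 = Bv₀ = (3·2 + 6·1; 2·2 + 6·1) = (12, 10)
w2 = Bw1 = (3·12 + 6·10; 2·12 + 6·10) = (96, 84)
w3 = Bw2 = (792, 696)
Bw3 = (6552, 5760)
w3·Bw3 = 9198144; w3·w3 = 1111680; μ ≈ 9198144/1111680 = 8.2741

μ ≈ 8.2741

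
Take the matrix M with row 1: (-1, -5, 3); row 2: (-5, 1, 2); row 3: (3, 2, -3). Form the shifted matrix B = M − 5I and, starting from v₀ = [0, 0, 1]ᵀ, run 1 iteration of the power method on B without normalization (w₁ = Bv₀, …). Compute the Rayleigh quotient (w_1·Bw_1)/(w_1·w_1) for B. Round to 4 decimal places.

-11.0390

B = M − 5I has rows (-6, -5, 3); (-5, -4, 2); (3, 2, -8)
w1 = Bv₀ = ((-6)·0 + (-5)·0 + 3·1; (-5)·0 + (-4)·0 + 2·1; 3·0 + 2·0 + (-8)·1) = (3, 2, -8)
Bw1 = (-52, -39, 77)
w1·Bw1 = -850; w1·w1 = 77; μ ≈ -850/77 = -11.0390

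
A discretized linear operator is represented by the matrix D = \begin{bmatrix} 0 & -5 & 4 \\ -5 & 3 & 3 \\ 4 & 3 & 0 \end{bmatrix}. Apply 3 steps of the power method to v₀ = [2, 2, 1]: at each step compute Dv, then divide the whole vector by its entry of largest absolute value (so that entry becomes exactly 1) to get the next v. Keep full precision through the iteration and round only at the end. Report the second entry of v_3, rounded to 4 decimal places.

0.3951

Dv0 = (-6.00000, -1.00000, 14.00000); divide by 14.00000 → v1 = (-0.42857, -0.07143, 1.00000)
Dv1 = (4.35714, 4.92857, -1.92857); divide by 4.92857 → v2 = (0.88406, 1.00000, -0.39130)
Dv2 = (-6.56522, -2.59420, 6.53623); divide by -6.56522 → v3 = (1.00000, 0.39514, -0.99558)
Requested entry of v3: -179/-453 = 0.3951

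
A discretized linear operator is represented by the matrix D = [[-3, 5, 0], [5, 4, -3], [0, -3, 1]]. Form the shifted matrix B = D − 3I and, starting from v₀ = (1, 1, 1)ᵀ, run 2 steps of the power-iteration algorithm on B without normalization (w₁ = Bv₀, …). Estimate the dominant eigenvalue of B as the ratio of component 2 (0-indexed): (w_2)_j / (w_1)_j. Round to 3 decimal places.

μ ≈ -0.200

B = D − 3I has rows (-6, 5, 0); (5, 1, -3); (0, -3, -2)
w1 = Bv₀ = (-1, 3, -5)
w2 = Bw1 = (21, 13, 1)
Ratio: 1/-5 = -0.200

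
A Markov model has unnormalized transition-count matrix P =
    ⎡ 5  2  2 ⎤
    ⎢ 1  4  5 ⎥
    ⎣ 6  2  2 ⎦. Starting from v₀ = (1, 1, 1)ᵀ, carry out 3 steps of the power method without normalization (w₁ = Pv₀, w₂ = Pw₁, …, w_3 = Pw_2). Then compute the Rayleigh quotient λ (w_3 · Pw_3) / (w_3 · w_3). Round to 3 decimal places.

w1 = Pv₀ = (5·1 + 2·1 + 2·1; 1·1 + 4·1 + 5·1; 6·1 + 2·1 + 2·1) = (9, 10, 10)
w2 = Pw1 = (5·9 + 2·10 + 2·10; 1·9 + 4·10 + 5·10; 6·9 + 2·10 + 2·10) = (85, 99, 94)
w3 = Pw2 = (811, 951, 896)
Pw3 = (7749, 9095, 8560)
w3·Pw3 = 811·7749 + 951·9095 + 896·8560 = 22603544; w3·w3 = 811·811 + 951·951 + 896·896 = 2364938
λ ≈ 22603544/2364938 = 9.558

λ ≈ 9.558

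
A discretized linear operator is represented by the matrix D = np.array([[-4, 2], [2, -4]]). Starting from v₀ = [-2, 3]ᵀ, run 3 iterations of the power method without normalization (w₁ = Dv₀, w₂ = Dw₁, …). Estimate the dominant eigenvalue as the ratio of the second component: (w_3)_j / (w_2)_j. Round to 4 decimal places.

λ ≈ -5.9130

w1 = Dv₀ = ((-4)·(-2) + 2·3; 2·(-2) + (-4)·3) = (14, -16)
w2 = Dw1 = ((-4)·14 + 2·(-16); 2·14 + (-4)·(-16)) = (-88, 92)
w3 = Dw2 = (536, -544)
Ratio at component: -544 / 92 = -5.9130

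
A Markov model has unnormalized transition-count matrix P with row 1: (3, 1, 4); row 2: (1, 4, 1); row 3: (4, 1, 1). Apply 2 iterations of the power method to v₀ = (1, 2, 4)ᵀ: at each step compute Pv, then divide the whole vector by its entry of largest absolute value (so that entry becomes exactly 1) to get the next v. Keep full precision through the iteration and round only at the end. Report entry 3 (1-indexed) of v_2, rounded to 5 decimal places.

0.92241

Pv0 = (21.000000, 13.000000, 10.000000); divide by 21.000000 → v1 = (1.000000, 0.619048, 0.476190)
Pv1 = (5.523810, 3.952381, 5.095238); divide by 5.523810 → v2 = (1.000000, 0.715517, 0.922414)
Requested entry of v2: 107/116 = 0.92241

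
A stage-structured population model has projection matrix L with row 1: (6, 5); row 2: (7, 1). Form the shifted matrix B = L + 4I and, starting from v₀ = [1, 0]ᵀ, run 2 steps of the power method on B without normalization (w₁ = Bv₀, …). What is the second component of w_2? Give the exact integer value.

105

B = L + 4I has rows (10, 5); (7, 5)
w1 = Bv₀ = (10·1 + 5·0; 7·1 + 5·0) = (10, 7)
w2 = Bw1 = (10·10 + 5·7; 7·10 + 5·7) = (135, 105)
Requested component of w2: 105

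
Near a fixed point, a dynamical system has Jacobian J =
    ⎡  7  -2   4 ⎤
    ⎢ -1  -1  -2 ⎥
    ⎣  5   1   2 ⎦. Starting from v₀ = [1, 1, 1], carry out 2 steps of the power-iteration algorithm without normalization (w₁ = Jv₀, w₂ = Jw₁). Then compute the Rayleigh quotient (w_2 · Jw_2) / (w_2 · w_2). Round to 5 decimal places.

w1 = Jv₀ = (7·1 + (-2)·1 + 4·1; (-1)·1 + (-1)·1 + (-2)·1; 5·1 + 1·1 + 2·1) = (9, -4, 8)
w2 = Jw1 = (7·9 + (-2)·(-4) + 4·8; (-1)·9 + (-1)·(-4) + (-2)·8; 5·9 + 1·(-4) + 2·8) = (103, -21, 57)
Jw2 = (991, -196, 608)
w2·Jw2 = 103·991 + (-21)·(-196) + 57·608 = 140845; w2·w2 = 103·103 + (-21)·(-21) + 57·57 = 14299
λ ≈ 140845/14299 = 9.84999

λ ≈ 9.84999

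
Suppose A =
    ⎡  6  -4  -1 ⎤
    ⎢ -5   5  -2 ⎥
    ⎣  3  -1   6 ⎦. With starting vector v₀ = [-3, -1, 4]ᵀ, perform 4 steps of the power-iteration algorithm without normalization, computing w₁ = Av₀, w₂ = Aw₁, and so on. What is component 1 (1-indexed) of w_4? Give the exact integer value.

-10080

w1 = Av₀ = (-18, 2, 16)
w2 = Aw1 = (-132, 68, 40)
w3 = Aw2 = (-1104, 920, -224)
w4 = Aw3 = (-10080, 10568, -5576)
The requested component of w4 is -10080.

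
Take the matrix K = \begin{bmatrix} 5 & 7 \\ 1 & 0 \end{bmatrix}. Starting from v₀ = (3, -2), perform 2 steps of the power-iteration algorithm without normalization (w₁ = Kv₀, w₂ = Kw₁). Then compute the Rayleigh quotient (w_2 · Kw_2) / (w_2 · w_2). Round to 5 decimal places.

5.29985

w1 = Kv₀ = (5·3 + 7·(-2); 1·3 + 0·(-2)) = (1, 3)
w2 = Kw1 = (5·1 + 7·3; 1·1 + 0·3) = (26, 1)
Kw2 = (137, 26)
w2·Kw2 = 26·137 + 1·26 = 3588; w2·w2 = 26·26 + 1·1 = 677
λ ≈ 3588/677 = 5.29985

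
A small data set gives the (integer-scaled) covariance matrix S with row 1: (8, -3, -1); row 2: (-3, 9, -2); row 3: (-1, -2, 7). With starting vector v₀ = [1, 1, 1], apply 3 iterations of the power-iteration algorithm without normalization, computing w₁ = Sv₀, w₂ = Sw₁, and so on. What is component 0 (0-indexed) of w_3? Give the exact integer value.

64

w1 = Sv₀ = (4, 4, 4)
w2 = Sw1 = (16, 16, 16)
w3 = Sw2 = (64, 64, 64)
The requested component of w3 is 64.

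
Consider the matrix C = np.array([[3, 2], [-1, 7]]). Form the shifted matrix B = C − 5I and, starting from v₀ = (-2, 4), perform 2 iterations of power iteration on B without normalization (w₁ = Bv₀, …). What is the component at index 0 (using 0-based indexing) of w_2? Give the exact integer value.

-4

B = C − 5I has rows (-2, 2); (-1, 2)
w1 = Bv₀ = ((-2)·(-2) + 2·4; (-1)·(-2) + 2·4) = (12, 10)
w2 = Bw1 = ((-2)·12 + 2·10; (-1)·12 + 2·10) = (-4, 8)
Requested component of w2: -4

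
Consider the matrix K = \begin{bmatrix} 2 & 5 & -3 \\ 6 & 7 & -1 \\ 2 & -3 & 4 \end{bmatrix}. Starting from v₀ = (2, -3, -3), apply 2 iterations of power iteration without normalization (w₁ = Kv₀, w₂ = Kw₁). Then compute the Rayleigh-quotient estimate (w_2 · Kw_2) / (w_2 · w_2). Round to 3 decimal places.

w1 = Kv₀ = (2·2 + 5·(-3) + (-3)·(-3); 6·2 + 7·(-3) + (-1)·(-3); 2·2 + (-3)·(-3) + 4·(-3)) = (-2, -6, 1)
w2 = Kw1 = (2·(-2) + 5·(-6) + (-3)·1; 6·(-2) + 7·(-6) + (-1)·1; 2·(-2) + (-3)·(-6) + 4·1) = (-37, -55, 18)
Kw2 = (-403, -625, 163)
w2·Kw2 = (-37)·(-403) + (-55)·(-625) + 18·163 = 52220; w2·w2 = (-37)·(-37) + (-55)·(-55) + 18·18 = 4718
λ ≈ 52220/4718 = 11.068

λ ≈ 11.068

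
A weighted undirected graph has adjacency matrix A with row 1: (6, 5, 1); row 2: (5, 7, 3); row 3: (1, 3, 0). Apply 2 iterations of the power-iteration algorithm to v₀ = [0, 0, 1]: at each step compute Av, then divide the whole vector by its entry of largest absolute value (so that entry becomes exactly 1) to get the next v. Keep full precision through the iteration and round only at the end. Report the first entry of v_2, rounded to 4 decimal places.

Av0 = (1.00000, 3.00000, 0.00000); divide by 3.00000 → v1 = (0.33333, 1.00000, 0.00000)
Av1 = (7.00000, 8.66667, 3.33333); divide by 8.66667 → v2 = (0.80769, 1.00000, 0.38462)
Requested entry of v2: 21/26 = 0.8077

0.8077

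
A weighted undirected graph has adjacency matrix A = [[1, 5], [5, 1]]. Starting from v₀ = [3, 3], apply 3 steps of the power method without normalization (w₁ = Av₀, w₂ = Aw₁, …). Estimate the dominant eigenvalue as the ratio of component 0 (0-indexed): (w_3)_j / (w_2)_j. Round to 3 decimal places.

λ ≈ 6.000

w1 = Av₀ = (18, 18)
w2 = Aw1 = (108, 108)
w3 = Aw2 = (648, 648)
Ratio at component: 648 / 108 = 6.000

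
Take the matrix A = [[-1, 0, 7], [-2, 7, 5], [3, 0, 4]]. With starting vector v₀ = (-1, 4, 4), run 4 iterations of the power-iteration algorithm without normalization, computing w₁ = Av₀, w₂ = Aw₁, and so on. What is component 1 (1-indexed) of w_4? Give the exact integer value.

w1 = Av₀ = ((-1)·(-1) + 0·4 + 7·4; (-2)·(-1) + 7·4 + 5·4; 3·(-1) + 0·4 + 4·4) = (29, 50, 13)
w2 = Aw1 = ((-1)·29 + 0·50 + 7·13; (-2)·29 + 7·50 + 5·13; 3·29 + 0·50 + 4·13) = (62, 357, 139)
w3 = Aw2 = (911, 3070, 742)
w4 = Aw3 = (4283, 23378, 5701)
The requested component of w4 is 4283.

4283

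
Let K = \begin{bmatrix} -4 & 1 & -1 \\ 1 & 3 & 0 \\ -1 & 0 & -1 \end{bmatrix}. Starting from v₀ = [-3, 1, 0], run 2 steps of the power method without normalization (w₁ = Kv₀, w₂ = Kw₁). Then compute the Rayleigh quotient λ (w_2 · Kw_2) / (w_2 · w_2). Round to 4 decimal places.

-4.3591

w1 = Kv₀ = ((-4)·(-3) + 1·1 + (-1)·0; 1·(-3) + 3·1 + 0·0; (-1)·(-3) + 0·1 + (-1)·0) = (13, 0, 3)
w2 = Kw1 = ((-4)·13 + 1·0 + (-1)·3; 1·13 + 3·0 + 0·3; (-1)·13 + 0·0 + (-1)·3) = (-55, 13, -16)
Kw2 = (249, -16, 71)
w2·Kw2 = (-55)·249 + 13·(-16) + (-16)·71 = -15039; w2·w2 = (-55)·(-55) + 13·13 + (-16)·(-16) = 3450
λ ≈ -15039/3450 = -4.3591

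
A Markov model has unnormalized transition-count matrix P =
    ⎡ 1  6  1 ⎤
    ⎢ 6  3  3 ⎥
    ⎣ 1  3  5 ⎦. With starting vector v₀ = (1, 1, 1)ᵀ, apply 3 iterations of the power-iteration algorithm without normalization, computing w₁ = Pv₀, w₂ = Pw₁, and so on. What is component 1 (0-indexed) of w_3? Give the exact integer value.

1134

w1 = Pv₀ = (1·1 + 6·1 + 1·1; 6·1 + 3·1 + 3·1; 1·1 + 3·1 + 5·1) = (8, 12, 9)
w2 = Pw1 = (1·8 + 6·12 + 1·9; 6·8 + 3·12 + 3·9; 1·8 + 3·12 + 5·9) = (89, 111, 89)
w3 = Pw2 = (844, 1134, 867)
The requested component of w3 is 1134.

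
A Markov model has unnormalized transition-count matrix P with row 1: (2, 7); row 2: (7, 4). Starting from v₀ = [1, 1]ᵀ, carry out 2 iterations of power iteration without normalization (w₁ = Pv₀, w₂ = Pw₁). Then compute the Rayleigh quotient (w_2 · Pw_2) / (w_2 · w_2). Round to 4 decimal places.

w1 = Pv₀ = (2·1 + 7·1; 7·1 + 4·1) = (9, 11)
w2 = Pw1 = (2·9 + 7·11; 7·9 + 4·11) = (95, 107)
Pw2 = (939, 1093)
w2·Pw2 = 95·939 + 107·1093 = 206156; w2·w2 = 95·95 + 107·107 = 20474
λ ≈ 206156/20474 = 10.0692

10.0692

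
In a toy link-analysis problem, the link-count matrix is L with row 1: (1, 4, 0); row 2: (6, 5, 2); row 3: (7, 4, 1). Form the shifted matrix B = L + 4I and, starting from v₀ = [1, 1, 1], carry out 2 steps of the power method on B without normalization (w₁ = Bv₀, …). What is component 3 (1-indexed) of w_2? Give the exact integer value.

B = L + 4I has rows (5, 4, 0); (6, 9, 2); (7, 4, 5)
w1 = Bv₀ = (9, 17, 16)
w2 = Bw1 = (113, 239, 211)
Requested component of w2: 211

211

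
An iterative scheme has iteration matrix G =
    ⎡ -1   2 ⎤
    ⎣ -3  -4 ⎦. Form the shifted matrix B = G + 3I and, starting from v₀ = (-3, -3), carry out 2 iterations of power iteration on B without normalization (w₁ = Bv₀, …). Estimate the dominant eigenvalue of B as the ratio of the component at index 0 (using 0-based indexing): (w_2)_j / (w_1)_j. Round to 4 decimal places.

B = G + 3I has rows (2, 2); (-3, -1)
w1 = Bv₀ = (-12, 12)
w2 = Bw1 = (0, 24)
Ratio: 0/-12 = 0.0000

0.0000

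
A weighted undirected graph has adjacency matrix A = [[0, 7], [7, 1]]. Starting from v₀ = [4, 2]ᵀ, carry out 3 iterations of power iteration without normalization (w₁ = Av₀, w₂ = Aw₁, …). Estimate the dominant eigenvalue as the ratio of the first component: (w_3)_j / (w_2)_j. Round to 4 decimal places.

w1 = Av₀ = (14, 30)
w2 = Aw1 = (210, 128)
w3 = Aw2 = (896, 1598)
Ratio at component: 896 / 210 = 4.2667

λ ≈ 4.2667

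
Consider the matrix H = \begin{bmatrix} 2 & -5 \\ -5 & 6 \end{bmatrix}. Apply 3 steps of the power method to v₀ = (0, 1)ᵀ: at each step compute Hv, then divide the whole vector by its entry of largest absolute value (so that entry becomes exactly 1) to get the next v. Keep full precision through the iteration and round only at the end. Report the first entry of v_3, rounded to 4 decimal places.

Hv0 = (-5.00000, 6.00000); divide by 6.00000 → v1 = (-0.83333, 1.00000)
Hv1 = (-6.66667, 10.16667); divide by 10.16667 → v2 = (-0.65574, 1.00000)
Hv2 = (-6.31148, 9.27869); divide by 9.27869 → v3 = (-0.68021, 1.00000)
Requested entry of v3: -385/566 = -0.6802

-0.6802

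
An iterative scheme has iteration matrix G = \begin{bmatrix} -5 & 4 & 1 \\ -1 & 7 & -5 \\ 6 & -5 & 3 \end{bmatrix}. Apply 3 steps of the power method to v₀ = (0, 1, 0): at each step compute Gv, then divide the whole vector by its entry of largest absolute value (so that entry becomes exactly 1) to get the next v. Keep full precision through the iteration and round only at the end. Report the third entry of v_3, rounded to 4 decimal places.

Gv0 = (4.00000, 7.00000, -5.00000); divide by 7.00000 → v1 = (0.57143, 1.00000, -0.71429)
Gv1 = (0.42857, 10.00000, -3.71429); divide by 10.00000 → v2 = (0.04286, 1.00000, -0.37143)
Gv2 = (3.41429, 8.81429, -5.85714); divide by 8.81429 → v3 = (0.38736, 1.00000, -0.66451)
Requested entry of v3: -410/617 = -0.6645

-0.6645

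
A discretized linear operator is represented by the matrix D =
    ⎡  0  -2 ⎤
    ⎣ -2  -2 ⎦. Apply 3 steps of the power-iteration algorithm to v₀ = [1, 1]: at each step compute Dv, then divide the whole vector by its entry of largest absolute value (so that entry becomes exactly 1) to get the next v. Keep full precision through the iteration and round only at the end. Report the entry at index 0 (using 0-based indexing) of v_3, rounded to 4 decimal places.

Dv0 = (-2.00000, -4.00000); divide by -4.00000 → v1 = (0.50000, 1.00000)
Dv1 = (-2.00000, -3.00000); divide by -3.00000 → v2 = (0.66667, 1.00000)
Dv2 = (-2.00000, -3.33333); divide by -3.33333 → v3 = (0.60000, 1.00000)
Requested entry of v3: -24/-40 = 0.6000

0.6000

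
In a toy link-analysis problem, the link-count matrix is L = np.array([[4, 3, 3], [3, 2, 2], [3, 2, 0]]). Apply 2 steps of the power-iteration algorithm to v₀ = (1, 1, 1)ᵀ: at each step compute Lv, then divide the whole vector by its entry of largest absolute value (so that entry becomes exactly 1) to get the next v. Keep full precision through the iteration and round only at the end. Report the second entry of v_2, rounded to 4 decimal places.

Lv0 = (10.00000, 7.00000, 5.00000); divide by 10.00000 → v1 = (1.00000, 0.70000, 0.50000)
Lv1 = (7.60000, 5.40000, 4.40000); divide by 7.60000 → v2 = (1.00000, 0.71053, 0.57895)
Requested entry of v2: 54/76 = 0.7105

0.7105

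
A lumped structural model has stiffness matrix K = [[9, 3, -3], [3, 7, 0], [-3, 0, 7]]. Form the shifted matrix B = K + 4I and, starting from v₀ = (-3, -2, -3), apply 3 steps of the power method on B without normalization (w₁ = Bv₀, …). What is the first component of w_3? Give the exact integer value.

-7236

B = K + 4I has rows (13, 3, -3); (3, 11, 0); (-3, 0, 11)
w1 = Bv₀ = (-36, -31, -24)
w2 = Bw1 = (-489, -449, -156)
w3 = Bw2 = (-7236, -6406, -249)
Requested component of w3: -7236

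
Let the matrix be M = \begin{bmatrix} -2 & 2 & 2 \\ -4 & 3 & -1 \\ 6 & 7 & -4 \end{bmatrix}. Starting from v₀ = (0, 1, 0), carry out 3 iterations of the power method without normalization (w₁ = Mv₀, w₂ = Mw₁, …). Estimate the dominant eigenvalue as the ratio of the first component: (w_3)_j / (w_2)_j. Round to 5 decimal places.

-2.12500

w1 = Mv₀ = ((-2)·0 + 2·1 + 2·0; (-4)·0 + 3·1 + (-1)·0; 6·0 + 7·1 + (-4)·0) = (2, 3, 7)
w2 = Mw1 = ((-2)·2 + 2·3 + 2·7; (-4)·2 + 3·3 + (-1)·7; 6·2 + 7·3 + (-4)·7) = (16, -6, 5)
w3 = Mw2 = (-34, -87, 34)
Ratio at component: -34 / 16 = -2.12500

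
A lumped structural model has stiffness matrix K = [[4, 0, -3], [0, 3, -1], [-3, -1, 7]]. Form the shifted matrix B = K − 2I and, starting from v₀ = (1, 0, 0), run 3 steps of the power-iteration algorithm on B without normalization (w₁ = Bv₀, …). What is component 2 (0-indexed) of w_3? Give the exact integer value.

B = K − 2I has rows (2, 0, -3); (0, 1, -1); (-3, -1, 5)
w1 = Bv₀ = (2, 0, -3)
w2 = Bw1 = (13, 3, -21)
w3 = Bw2 = (89, 24, -147)
Requested component of w3: -147

-147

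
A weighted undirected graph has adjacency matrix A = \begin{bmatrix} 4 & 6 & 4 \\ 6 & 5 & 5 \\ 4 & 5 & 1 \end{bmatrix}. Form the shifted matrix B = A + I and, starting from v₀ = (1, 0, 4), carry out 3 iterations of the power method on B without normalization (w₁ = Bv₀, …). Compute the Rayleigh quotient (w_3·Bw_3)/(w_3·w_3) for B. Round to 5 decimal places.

μ ≈ 14.72951

B = A + I has rows (5, 6, 4); (6, 6, 5); (4, 5, 2)
w1 = Bv₀ = (5·1 + 6·0 + 4·4; 6·1 + 6·0 + 5·4; 4·1 + 5·0 + 2·4) = (21, 26, 12)
w2 = Bw1 = (5·21 + 6·26 + 4·12; 6·21 + 6·26 + 5·12; 4·21 + 5·26 + 2·12) = (309, 342, 238)
w3 = Bw2 = (4549, 5096, 3422)
Bw3 = (67009, 74980, 50520)
w3·Bw3 = 859801461; w3·w3 = 58372701; μ ≈ 859801461/58372701 = 14.72951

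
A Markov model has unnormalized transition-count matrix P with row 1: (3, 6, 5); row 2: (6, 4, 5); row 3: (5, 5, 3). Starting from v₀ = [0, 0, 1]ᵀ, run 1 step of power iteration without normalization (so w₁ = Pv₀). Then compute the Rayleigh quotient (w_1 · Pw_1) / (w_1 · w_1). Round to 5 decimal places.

w1 = Pv₀ = (3·0 + 6·0 + 5·1; 6·0 + 4·0 + 5·1; 5·0 + 5·0 + 3·1) = (5, 5, 3)
Pw1 = (60, 65, 59)
w1·Pw1 = 5·60 + 5·65 + 3·59 = 802; w1·w1 = 5·5 + 5·5 + 3·3 = 59
λ ≈ 802/59 = 13.59322

λ ≈ 13.59322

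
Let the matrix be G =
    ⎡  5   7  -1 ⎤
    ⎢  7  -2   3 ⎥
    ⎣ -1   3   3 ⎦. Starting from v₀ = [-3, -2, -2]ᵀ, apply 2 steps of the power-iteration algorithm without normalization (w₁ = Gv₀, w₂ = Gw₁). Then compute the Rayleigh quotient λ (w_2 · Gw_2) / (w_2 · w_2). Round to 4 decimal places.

w1 = Gv₀ = (5·(-3) + 7·(-2) + (-1)·(-2); 7·(-3) + (-2)·(-2) + 3·(-2); (-1)·(-3) + 3·(-2) + 3·(-2)) = (-27, -23, -9)
w2 = Gw1 = (5·(-27) + 7·(-23) + (-1)·(-9); 7·(-27) + (-2)·(-23) + 3·(-9); (-1)·(-27) + 3·(-23) + 3·(-9)) = (-287, -170, -69)
Gw2 = (-2556, -1876, -430)
w2·Gw2 = (-287)·(-2556) + (-170)·(-1876) + (-69)·(-430) = 1082162; w2·w2 = (-287)·(-287) + (-170)·(-170) + (-69)·(-69) = 116030
λ ≈ 1082162/116030 = 9.3266

λ ≈ 9.3266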